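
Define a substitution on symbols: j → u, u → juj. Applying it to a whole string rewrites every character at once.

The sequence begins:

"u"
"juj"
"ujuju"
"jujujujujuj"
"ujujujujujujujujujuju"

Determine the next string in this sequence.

jujujujujujujujujujujujujujujujujujujujujuj

Replace each of the 21 characters of ujujujujujujujujujuju in place — juj u juj u juj u juj u juj u juj u juj u juj u juj u juj u juj — and concatenate.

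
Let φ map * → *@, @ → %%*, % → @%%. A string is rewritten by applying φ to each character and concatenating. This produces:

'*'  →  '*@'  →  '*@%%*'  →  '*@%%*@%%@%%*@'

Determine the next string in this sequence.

*@%%*@%%@%%*@%%*@%%@%%%%*@%%@%%*@%%*

Replace each of the 13 characters of *@%%*@%%@%%*@ in place — *@ %%* @%% @%% *@ %%* @%% @%% %%* @%% @%% *@ %%* — and concatenate.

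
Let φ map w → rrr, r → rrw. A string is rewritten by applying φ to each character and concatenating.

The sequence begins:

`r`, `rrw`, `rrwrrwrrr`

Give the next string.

Expanding rrwrrwrrr: r→rrw, r→rrw, w→rrr, r→rrw, r→rrw, w→rrr, r→rrw, r→rrw, r→rrw. Concatenated: rrw rrw rrr rrw rrw rrr rrw rrw rrw.

rrwrrwrrrrrwrrwrrrrrwrrwrrw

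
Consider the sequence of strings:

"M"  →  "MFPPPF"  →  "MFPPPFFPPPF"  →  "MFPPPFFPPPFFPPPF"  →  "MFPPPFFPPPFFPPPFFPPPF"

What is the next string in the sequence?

Each term is the previous one with FPPPF appended.
Applying this once more to MFPPPFFPPPFFPPPFFPPPF:

MFPPPFFPPPFFPPPFFPPPFFPPPF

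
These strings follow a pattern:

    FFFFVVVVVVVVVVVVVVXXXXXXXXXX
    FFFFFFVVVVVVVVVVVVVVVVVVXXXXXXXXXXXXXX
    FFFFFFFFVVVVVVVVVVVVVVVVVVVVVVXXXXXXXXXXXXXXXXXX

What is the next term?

FFFFFFFFFFVVVVVVVVVVVVVVVVVVVVVVVVVVXXXXXXXXXXXXXXXXXXXXXX

Each string has the form F^{2n-2} V^{4n+2} X^{4n-2}, where the shown terms are n = 3, 4, 5.
At n = 6 the blocks have lengths 10, 26, 22.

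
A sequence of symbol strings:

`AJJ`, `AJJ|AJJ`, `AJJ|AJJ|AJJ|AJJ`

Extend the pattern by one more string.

Every step duplicates the string with '|' between the halves.
So the next term is two copies of AJJ|AJJ|AJJ|AJJ with '|' between the halves.

AJJ|AJJ|AJJ|AJJ|AJJ|AJJ|AJJ|AJJ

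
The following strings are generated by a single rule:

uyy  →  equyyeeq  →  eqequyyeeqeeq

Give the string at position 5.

s(k+1) = eq·s(k)·eeq, so each term gains eq as a prefix and eeq as a suffix.
From eqequyyeeqeeq, 2 further steps: eqequyyeeqeeq → eqeqequyyeeqeeqeeq → (answer).

eqeqeqequyyeeqeeqeeqeeq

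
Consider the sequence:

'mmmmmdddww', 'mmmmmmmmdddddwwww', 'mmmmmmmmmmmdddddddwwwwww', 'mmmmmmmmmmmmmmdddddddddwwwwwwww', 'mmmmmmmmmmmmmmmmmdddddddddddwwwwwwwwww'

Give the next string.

Term n consists of 3n+2 m's, followed by 2n+1 d's, followed by 2n w's (n = 1, 2, …).
For the next term, n = 6, so the run lengths are 20, 13, 12.

mmmmmmmmmmmmmmmmmmmmdddddddddddddwwwwwwwwwwww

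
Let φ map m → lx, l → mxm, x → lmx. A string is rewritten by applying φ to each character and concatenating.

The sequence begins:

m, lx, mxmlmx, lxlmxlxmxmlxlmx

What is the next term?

Replace each of the 15 characters of lxlmxlxmxmlxlmx in place — mxm lmx mxm lx lmx mxm lmx lx lmx lx mxm lmx mxm lx lmx — and concatenate.

mxmlmxmxmlxlmxmxmlmxlxlmxlxmxmlmxmxmlxlmx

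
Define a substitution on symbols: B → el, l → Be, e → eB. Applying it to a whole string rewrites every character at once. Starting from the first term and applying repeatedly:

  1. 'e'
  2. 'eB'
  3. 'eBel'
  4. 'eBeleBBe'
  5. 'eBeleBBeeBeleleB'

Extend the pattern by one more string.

eBeleBBeeBeleleBeBeleBBeeBBeeBel

Replace each of the 16 characters of eBeleBBeeBeleleB in place — eB el eB Be eB el el eB eB el eB Be eB Be eB el — and concatenate.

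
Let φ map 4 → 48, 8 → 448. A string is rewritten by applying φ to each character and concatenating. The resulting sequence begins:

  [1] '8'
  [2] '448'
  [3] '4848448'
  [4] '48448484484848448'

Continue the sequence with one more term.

Replace each of the 17 characters of 48448484484848448 in place — 48 448 48 48 448 48 448 48 48 448 48 448 48 448 48 48 448 — and concatenate.

48448484844848448484844848448484484848448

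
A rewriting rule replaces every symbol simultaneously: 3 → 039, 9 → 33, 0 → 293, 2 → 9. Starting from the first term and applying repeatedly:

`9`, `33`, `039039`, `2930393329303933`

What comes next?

φ(2930393329303933) expands symbol-by-symbol to 9 33 039 293 039 33 039 039 9 33 039 293 039 33 039 039; joining the 16 pieces gives the next term.

9330392930393303903993303929303933039039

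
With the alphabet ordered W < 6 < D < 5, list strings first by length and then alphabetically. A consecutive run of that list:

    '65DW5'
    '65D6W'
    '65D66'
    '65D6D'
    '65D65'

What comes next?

65DDW

Treat 65D65 as a base-4 numeral over the given alphabet and add one, carrying through any trailing 5's.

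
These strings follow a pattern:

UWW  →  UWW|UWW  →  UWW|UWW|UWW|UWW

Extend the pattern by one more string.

s(k+1) = s(k)·|·s(k) — each term doubles the last with '|' between the halves.
One more doubling of UWW|UWW|UWW|UWW gives the answer.

UWW|UWW|UWW|UWW|UWW|UWW|UWW|UWW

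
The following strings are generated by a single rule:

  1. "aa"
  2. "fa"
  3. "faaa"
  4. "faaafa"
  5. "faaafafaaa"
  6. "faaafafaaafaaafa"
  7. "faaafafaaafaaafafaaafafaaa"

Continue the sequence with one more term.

faaafafaaafaaafafaaafafaaafaaafafaaafaaafa

This is a Fibonacci-style word recurrence s(k) = s(k−1)·s(k−2): e.g. fa·aa = faaa.
So term 8 is faaafafaaafaaafafaaafafaaa·faaafafaaafaaafa.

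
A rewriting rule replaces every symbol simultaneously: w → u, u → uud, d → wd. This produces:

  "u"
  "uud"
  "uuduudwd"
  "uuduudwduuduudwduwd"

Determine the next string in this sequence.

Rewriting the 19 symbols of uuduudwduuduudwduwd one by one yields uud uud wd uud uud wd u wd uud uud wd uud uud wd u wd uud u wd; concatenated:

uuduudwduuduudwduwduuduudwduuduudwduwduuduwd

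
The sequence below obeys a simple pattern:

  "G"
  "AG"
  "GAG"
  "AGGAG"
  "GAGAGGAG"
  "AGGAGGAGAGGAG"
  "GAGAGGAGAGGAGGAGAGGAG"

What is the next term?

AGGAGGAGAGGAGGAGAGGAGAGGAGGAGAGGAG

Each term (from the third on) is the two preceding terms concatenated in order: term 3 = G·AG = GAG.
The next term joins AGGAGGAGAGGAG and GAGAGGAGAGGAGGAGAGGAG.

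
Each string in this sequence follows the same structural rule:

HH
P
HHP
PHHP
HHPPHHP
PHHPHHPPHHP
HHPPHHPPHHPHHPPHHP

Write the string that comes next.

From term 3 onward, concatenate the second-to-last term with the last: HH·P = HHP, P·HHP = PHHP, …
Continuing: PHHPHHPPHHP · HHPPHHPPHHPHHPPHHP gives term 8.

PHHPHHPPHHPHHPPHHPPHHPHHPPHHP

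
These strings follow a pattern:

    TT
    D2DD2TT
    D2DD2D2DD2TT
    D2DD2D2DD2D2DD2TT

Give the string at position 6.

D2DD2D2DD2D2DD2D2DD2D2DD2TT

Every step adds D2DD2 at the front: s(k+1) = D2DD2·s(k).
From D2DD2D2DD2D2DD2TT, 2 further steps: D2DD2D2DD2D2DD2TT → D2DD2D2DD2D2DD2D2DD2TT → (answer).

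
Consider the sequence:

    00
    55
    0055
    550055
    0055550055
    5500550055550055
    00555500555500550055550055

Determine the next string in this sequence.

550055005555005500555500555500550055550055

This is a Fibonacci-style word recurrence s(k) = s(k−2)·s(k−1): e.g. 00·55 = 0055.
So term 8 is 5500550055550055·00555500555500550055550055.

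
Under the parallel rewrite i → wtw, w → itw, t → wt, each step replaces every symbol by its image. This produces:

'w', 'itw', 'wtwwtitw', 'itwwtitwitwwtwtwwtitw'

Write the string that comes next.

wtwwtitwitwwtwtwwtitwwtwwtitwitwwtitwwtitwitwwtwtwwtitw

Applying the rule to each of the 21 symbols of itwwtitwitwwtwtwwtitw gives the pieces wtw wt itw itw wt wtw wt itw wtw wt itw itw wt itw wt itw itw wt wtw wt itw, which concatenate to the answer.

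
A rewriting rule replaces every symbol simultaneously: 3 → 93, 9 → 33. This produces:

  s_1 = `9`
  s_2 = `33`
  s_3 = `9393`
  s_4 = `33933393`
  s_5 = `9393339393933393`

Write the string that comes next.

33933393939333933393339393933393

Replace each of the 16 characters of 9393339393933393 in place — 33 93 33 93 93 93 33 93 33 93 33 93 93 93 33 93 — and concatenate.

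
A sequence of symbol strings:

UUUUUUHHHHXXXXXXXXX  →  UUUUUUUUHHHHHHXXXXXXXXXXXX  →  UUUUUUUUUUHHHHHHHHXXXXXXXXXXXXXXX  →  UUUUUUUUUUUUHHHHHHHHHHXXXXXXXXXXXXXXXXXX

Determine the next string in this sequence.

Each string has the form U^{2n} H^{2n-2} X^{3n}, where the shown terms are n = 3, 4, 5, 6.
Setting n = 7 gives 14, 12, 21 characters in each block.

UUUUUUUUUUUUUUHHHHHHHHHHHHXXXXXXXXXXXXXXXXXXXXX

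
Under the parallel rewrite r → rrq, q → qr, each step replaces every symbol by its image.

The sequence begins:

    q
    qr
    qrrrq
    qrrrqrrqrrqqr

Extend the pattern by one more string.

φ(qrrrqrrqrrqqr) expands symbol-by-symbol to qr rrq rrq rrq qr rrq rrq qr rrq rrq qr qr rrq; joining the 13 pieces gives the next term.

qrrrqrrqrrqqrrrqrrqqrrrqrrqqrqrrrq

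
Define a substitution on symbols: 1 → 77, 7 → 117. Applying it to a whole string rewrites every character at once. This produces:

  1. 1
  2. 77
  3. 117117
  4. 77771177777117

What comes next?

11711711711777771171171171171177777117

φ(77771177777117) expands symbol-by-symbol to 117 117 117 117 77 77 117 117 117 117 117 77 77 117; joining the 14 pieces gives the next term.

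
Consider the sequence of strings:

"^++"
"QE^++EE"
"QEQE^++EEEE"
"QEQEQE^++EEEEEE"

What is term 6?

QEQEQEQEQE^++EEEEEEEEEE

Every step adds QE to the front and EE to the end of the previous string.
From QEQEQE^++EEEEEE, 2 further steps: QEQEQE^++EEEEEE → QEQEQEQE^++EEEEEEEE → (answer).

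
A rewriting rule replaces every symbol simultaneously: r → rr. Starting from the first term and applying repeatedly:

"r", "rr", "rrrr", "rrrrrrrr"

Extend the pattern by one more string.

rrrrrrrrrrrrrrrr

Apply φ to rrrrrrrr symbol by symbol: r→rr, r→rr, r→rr, r→rr, r→rr, r→rr, r→rr, r→rr; joined: rr rr rr rr rr rr rr rr.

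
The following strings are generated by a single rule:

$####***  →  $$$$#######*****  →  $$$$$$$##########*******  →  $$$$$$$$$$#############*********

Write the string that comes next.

$$$$$$$$$$$$$################***********

Reading off run lengths: $ runs 1, 4, 7, 10; # runs 4, 7, 10, 13; * runs 3, 5, 7, 9 — each is linear in n (n = 1, 2, …).
Setting n = 5 gives 13, 16, 11 characters in each block.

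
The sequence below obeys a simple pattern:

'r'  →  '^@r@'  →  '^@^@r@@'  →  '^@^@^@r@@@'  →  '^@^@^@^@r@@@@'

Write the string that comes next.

Each term wraps the previous one in ^@ on the left and @ on the right.
Applying this once more to ^@^@^@^@r@@@@:

^@^@^@^@^@r@@@@@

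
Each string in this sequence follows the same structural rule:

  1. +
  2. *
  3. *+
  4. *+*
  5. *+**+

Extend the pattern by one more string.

*+**+*+*

Each term (from the third on) is the previous term followed by the one before it: term 3 = *·+ = *+.
Continuing: *+**+ · *+* gives term 6.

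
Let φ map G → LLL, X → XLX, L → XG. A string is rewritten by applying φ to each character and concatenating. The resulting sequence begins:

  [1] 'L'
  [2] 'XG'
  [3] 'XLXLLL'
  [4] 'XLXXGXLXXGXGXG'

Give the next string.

XLXXGXLXXLXLLLXLXXGXLXXLXLLLXLXLLLXLXLLL

Applying the rule to each of the 14 symbols of XLXXGXLXXGXGXG gives the pieces XLX XG XLX XLX LLL XLX XG XLX XLX LLL XLX LLL XLX LLL, which concatenate to the answer.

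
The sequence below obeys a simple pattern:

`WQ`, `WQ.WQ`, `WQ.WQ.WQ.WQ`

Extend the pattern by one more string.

WQ.WQ.WQ.WQ.WQ.WQ.WQ.WQ

Each string is two copies of the previous one joined by '.'.
One more doubling of WQ.WQ.WQ.WQ gives the answer.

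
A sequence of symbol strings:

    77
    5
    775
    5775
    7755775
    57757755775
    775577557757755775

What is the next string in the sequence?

This is a Fibonacci-style word recurrence s(k) = s(k−2)·s(k−1): e.g. 77·5 = 775.
Continuing: 57757755775 · 775577557757755775 gives term 8.

57757755775775577557757755775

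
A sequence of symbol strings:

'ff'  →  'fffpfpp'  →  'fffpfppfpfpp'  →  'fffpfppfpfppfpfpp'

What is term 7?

The strings grow by a fixed suffix fpfpp each time.
From fffpfppfpfppfpfpp, 3 further steps: fffpfppfpfppfpfpp → fffpfppfpfppfpfppfpfpp → fffpfppfpfppfpfppfpfppfpfpp → (answer).

fffpfppfpfppfpfppfpfppfpfppfpfpp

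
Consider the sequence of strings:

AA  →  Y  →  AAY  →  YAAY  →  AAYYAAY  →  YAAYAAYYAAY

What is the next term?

AAYYAAYYAAYAAYYAAY

This is a Fibonacci-style word recurrence s(k) = s(k−2)·s(k−1): e.g. AA·Y = AAY.
So term 7 is AAYYAAY·YAAYAAYYAAY.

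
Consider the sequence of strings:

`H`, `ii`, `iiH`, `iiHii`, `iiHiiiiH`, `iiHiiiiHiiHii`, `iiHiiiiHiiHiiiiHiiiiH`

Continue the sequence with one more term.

Each term (from the third on) is the previous term followed by the one before it: term 3 = ii·H = iiH.
Continuing: iiHiiiiHiiHiiiiHiiiiH · iiHiiiiHiiHii gives term 8.

iiHiiiiHiiHiiiiHiiiiHiiHiiiiHiiHii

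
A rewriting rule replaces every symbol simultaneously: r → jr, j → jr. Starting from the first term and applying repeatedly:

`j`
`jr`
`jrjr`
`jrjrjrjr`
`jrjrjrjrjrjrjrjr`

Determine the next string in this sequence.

jrjrjrjrjrjrjrjrjrjrjrjrjrjrjrjr

φ(jrjrjrjrjrjrjrjr) expands symbol-by-symbol to jr jr jr jr jr jr jr jr jr jr jr jr jr jr jr jr; joining the 16 pieces gives the next term.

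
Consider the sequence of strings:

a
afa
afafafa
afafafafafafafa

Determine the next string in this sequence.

Every step duplicates the string with 'f' between the halves.
Doubling afafafafafafafa with 'f' between the halves:

afafafafafafafafafafafafafafafa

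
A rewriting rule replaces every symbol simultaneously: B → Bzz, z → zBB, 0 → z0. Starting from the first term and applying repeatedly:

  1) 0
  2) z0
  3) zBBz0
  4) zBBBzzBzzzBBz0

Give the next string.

φ(zBBBzzBzzzBBz0) expands symbol-by-symbol to zBB Bzz Bzz Bzz zBB zBB Bzz zBB zBB zBB Bzz Bzz zBB z0; joining the 14 pieces gives the next term.

zBBBzzBzzBzzzBBzBBBzzzBBzBBzBBBzzBzzzBBz0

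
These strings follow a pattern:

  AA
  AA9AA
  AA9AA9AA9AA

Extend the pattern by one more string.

AA9AA9AA9AA9AA9AA9AA9AA

Each string is two copies of the previous one joined by '9'.
So the next term is two copies of AA9AA9AA9AA with '9' between the halves.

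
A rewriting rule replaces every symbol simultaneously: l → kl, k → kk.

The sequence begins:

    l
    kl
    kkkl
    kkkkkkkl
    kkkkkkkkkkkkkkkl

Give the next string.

kkkkkkkkkkkkkkkkkkkkkkkkkkkkkkkl

Applying the rule to each of the 16 symbols of kkkkkkkkkkkkkkkl gives the pieces kk kk kk kk kk kk kk kk kk kk kk kk kk kk kk kl, which concatenate to the answer.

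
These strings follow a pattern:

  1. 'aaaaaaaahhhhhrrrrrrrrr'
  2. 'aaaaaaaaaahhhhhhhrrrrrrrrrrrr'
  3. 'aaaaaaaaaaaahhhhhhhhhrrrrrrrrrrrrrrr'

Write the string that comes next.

Term n consists of 2n+2 a's, followed by 2n-1 h's, followed by 3n r's, where the shown terms are n = 3, 4, 5.
At n = 6 the blocks have lengths 14, 11, 18.

aaaaaaaaaaaaaahhhhhhhhhhhrrrrrrrrrrrrrrrrrr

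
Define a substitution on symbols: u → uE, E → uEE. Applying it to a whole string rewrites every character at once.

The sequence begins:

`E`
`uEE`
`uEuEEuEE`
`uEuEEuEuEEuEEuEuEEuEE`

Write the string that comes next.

φ(uEuEEuEuEEuEEuEuEEuEE) expands symbol-by-symbol to uE uEE uE uEE uEE uE uEE uE uEE uEE uE uEE uEE uE uEE uE uEE uEE uE uEE uEE; joining the 21 pieces gives the next term.

uEuEEuEuEEuEEuEuEEuEuEEuEEuEuEEuEEuEuEEuEuEEuEEuEuEEuEE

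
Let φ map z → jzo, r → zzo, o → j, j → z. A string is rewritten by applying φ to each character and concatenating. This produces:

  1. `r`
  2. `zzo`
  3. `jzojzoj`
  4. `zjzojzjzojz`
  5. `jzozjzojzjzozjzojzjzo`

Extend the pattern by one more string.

zjzojjzozjzojzjzozjzojjzozjzojzjzozjzoj

Replace each of the 21 characters of jzozjzojzjzozjzojzjzo in place — z jzo j jzo z jzo j z jzo z jzo j jzo z jzo j z jzo z jzo j — and concatenate.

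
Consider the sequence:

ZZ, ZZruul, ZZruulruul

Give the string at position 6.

ZZruulruulruulruulruul

The strings grow by a fixed suffix ruul each time.
From ZZruulruul, 3 further steps: ZZruulruul → ZZruulruulruul → ZZruulruulruulruul → (answer).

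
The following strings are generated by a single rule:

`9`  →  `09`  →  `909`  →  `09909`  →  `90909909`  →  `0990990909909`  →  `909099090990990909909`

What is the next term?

0990990909909909099090990990909909

From term 3 onward, concatenate the second-to-last term with the last: 9·09 = 909, 09·909 = 09909, …
The next term joins 0990990909909 and 909099090990990909909.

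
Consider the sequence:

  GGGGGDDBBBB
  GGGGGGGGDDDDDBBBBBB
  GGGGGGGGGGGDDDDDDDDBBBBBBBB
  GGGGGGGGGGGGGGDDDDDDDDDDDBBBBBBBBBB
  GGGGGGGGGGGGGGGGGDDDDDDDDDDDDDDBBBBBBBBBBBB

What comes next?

GGGGGGGGGGGGGGGGGGGGDDDDDDDDDDDDDDDDDBBBBBBBBBBBBBB

Reading off run lengths: G runs 5, 8, 11, 14, 17; D runs 2, 5, 8, 11, 14; B runs 4, 6, 8, 10, 12 — each is linear in n (n = 1, 2, …).
At n = 6 the blocks have lengths 20, 17, 14.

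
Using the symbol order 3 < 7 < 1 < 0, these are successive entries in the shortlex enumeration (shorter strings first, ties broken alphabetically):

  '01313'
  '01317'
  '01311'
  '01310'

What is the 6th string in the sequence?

01307

Stepping forward 2 times from 01310: 01310 → 01303, then the target.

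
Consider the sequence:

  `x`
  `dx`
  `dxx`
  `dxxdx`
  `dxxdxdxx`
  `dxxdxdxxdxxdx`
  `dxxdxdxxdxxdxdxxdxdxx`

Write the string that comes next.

dxxdxdxxdxxdxdxxdxdxxdxxdxdxxdxxdx

This is a Fibonacci-style word recurrence s(k) = s(k−1)·s(k−2): e.g. dx·x = dxx.
Continuing: dxxdxdxxdxxdxdxxdxdxx · dxxdxdxxdxxdx gives term 8.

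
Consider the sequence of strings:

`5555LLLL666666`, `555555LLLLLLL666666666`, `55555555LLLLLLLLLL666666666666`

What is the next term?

5555555555LLLLLLLLLLLLL666666666666666

Each string has the form 5^{2n} L^{3n-2} 6^{3n}, where the shown terms are n = 2, 3, 4.
For the next term, n = 5, so the run lengths are 10, 13, 15.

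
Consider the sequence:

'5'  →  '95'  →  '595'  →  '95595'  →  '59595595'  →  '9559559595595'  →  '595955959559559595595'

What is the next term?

Each term (from the third on) is the two preceding terms concatenated in order: term 3 = 5·95 = 595.
So term 8 is 9559559595595·595955959559559595595.

9559559595595595955959559559595595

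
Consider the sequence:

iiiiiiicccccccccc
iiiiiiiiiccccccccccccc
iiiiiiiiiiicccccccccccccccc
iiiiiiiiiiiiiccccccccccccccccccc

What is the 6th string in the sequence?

Term n consists of 2n+1 i's, followed by 3n+1 c's, where the shown terms are n = 3, 4, 5, 6.
Setting n = 8 gives 17, 25 characters in each block.

iiiiiiiiiiiiiiiiiccccccccccccccccccccccccc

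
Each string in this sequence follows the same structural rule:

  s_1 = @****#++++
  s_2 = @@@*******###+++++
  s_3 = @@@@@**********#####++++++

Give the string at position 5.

@@@@@@@@@****************#########++++++++

Each string has the form @^{2n-1} *^{3n+1} #^{2n-1} +^{n+3} (n = 1, 2, …).
At n = 5 the blocks have lengths 9, 16, 9, 8.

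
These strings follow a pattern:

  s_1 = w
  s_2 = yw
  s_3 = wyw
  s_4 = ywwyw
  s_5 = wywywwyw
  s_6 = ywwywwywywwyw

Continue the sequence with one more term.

wywywwywywwywwywywwyw

From term 3 onward, concatenate the second-to-last term with the last: w·yw = wyw, yw·wyw = ywwyw, …
The next term joins wywywwyw and ywwywwywywwyw.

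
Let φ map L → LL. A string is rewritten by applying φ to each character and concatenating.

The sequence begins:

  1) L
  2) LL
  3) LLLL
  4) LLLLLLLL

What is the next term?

Expanding LLLLLLLL: L→LL, L→LL, L→LL, L→LL, L→LL, L→LL, L→LL, L→LL. Concatenated: LL LL LL LL LL LL LL LL.

LLLLLLLLLLLLLLLL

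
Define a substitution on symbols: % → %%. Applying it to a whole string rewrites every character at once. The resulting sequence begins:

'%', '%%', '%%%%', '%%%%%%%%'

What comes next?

Apply φ to %%%%%%%% symbol by symbol: %→%%, %→%%, %→%%, %→%%, %→%%, %→%%, %→%%, %→%%; joined: %% %% %% %% %% %% %% %%.

%%%%%%%%%%%%%%%%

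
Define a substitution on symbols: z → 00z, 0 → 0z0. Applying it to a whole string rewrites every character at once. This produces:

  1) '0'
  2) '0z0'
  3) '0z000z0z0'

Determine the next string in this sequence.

Apply φ to 0z000z0z0 symbol by symbol: 0→0z0, z→00z, 0→0z0, 0→0z0, 0→0z0, z→00z, 0→0z0, z→00z, 0→0z0; joined: 0z0 00z 0z0 0z0 0z0 00z 0z0 00z 0z0.

0z000z0z00z00z000z0z000z0z0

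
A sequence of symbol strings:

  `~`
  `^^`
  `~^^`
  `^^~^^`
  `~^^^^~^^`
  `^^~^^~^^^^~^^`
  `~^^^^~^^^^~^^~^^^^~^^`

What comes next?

From term 3 onward, concatenate the second-to-last term with the last: ~·^^ = ~^^, ^^·~^^ = ^^~^^, …
Continuing: ^^~^^~^^^^~^^ · ~^^^^~^^^^~^^~^^^^~^^ gives term 8.

^^~^^~^^^^~^^~^^^^~^^^^~^^~^^^^~^^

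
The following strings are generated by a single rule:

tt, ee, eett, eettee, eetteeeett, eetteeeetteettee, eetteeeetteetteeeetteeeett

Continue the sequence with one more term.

eetteeeetteetteeeetteeeetteetteeeetteettee

Each term (from the third on) is the previous term followed by the one before it: term 3 = ee·tt = eett.
So term 8 is eetteeeetteetteeeetteeeett·eetteeeetteettee.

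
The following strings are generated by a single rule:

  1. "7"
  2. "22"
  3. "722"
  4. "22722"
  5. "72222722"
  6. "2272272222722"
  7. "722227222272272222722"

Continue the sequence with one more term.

2272272222722722227222272272222722

Each term (from the third on) is the two preceding terms concatenated in order: term 3 = 7·22 = 722.
The next term joins 2272272222722 and 722227222272272222722.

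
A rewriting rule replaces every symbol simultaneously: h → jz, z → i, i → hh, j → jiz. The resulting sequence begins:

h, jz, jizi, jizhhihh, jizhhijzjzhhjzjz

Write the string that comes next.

Replace each of the 16 characters of jizhhijzjzhhjzjz in place — jiz hh i jz jz hh jiz i jiz i jz jz jiz i jiz i — and concatenate.

jizhhijzjzhhjizijizijzjzjizijizi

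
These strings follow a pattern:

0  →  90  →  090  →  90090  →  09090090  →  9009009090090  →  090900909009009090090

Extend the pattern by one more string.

Each term (from the third on) is the two preceding terms concatenated in order: term 3 = 0·90 = 090.
So term 8 is 9009009090090·090900909009009090090.

9009009090090090900909009009090090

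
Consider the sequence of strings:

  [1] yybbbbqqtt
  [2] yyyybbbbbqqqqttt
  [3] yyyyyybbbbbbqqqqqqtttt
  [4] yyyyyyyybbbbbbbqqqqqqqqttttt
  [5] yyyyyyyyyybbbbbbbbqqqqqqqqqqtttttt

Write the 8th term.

yyyyyyyyyyyyyyyybbbbbbbbbbbqqqqqqqqqqqqqqqqttttttttt

Each string has the form y^{2n} b^{n+3} q^{2n} t^{n+1} (n = 1, 2, …).
Setting n = 8 gives 16, 11, 16, 9 characters in each block.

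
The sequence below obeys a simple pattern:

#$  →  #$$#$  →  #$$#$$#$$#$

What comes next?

#$$#$$#$$#$$#$$#$$#$$#$

Every step duplicates the string with '$' between the halves.
One more doubling of #$$#$$#$$#$ gives the answer.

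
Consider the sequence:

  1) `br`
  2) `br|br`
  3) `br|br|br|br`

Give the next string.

br|br|br|br|br|br|br|br

s(k+1) = s(k)·|·s(k) — each term doubles the last with '|' between the halves.
So the next term is two copies of br|br|br|br with '|' between the halves.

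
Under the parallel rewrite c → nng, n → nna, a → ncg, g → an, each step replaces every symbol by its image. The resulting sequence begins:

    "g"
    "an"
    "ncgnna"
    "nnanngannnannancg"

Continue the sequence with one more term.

Rewriting the 17 symbols of nnanngannnannancg one by one yields nna nna ncg nna nna an ncg nna nna nna ncg nna nna ncg nna nng an; concatenated:

nnannancgnnannaanncgnnannannancgnnannancgnnanngan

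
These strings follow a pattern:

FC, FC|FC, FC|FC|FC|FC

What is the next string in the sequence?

Each string is two copies of the previous one joined by '|'.
So the next term is two copies of FC|FC|FC|FC with '|' between the halves.

FC|FC|FC|FC|FC|FC|FC|FC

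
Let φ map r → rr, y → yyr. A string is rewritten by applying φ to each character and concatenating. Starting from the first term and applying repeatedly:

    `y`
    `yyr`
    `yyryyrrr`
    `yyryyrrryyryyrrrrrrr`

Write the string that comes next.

Rewriting the 20 symbols of yyryyrrryyryyrrrrrrr one by one yields yyr yyr rr yyr yyr rr rr rr yyr yyr rr yyr yyr rr rr rr rr rr rr rr; concatenated:

yyryyrrryyryyrrrrrrryyryyrrryyryyrrrrrrrrrrrrrrr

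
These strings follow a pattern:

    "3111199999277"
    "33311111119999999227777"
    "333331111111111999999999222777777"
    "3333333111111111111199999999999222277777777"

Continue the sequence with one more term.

The n-th term is 2n-1 3's then 3n+1 1's then 2n+3 9's then n 2's then 2n 7's (n = 1, 2, …).
At n = 5 the blocks have lengths 9, 16, 13, 5, 10.

33333333311111111111111119999999999999222227777777777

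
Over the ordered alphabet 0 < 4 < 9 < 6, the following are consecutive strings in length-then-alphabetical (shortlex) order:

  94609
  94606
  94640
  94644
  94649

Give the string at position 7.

Stepping forward 2 times from 94649: 94649 → 94646, then the target.

94690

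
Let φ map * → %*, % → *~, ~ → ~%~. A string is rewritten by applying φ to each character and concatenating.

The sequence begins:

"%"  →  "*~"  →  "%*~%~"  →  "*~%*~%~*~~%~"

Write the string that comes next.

Expanding *~%*~%~*~~%~: *→%*, ~→~%~, %→*~, *→%*, ~→~%~, %→*~, ~→~%~, *→%*, ~→~%~, ~→~%~, %→*~, ~→~%~. Concatenated: %* ~%~ *~ %* ~%~ *~ ~%~ %* ~%~ ~%~ *~ ~%~.

%*~%~*~%*~%~*~~%~%*~%~~%~*~~%~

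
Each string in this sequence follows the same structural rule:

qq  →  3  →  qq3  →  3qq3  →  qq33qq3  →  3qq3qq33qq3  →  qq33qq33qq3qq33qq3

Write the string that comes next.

3qq3qq33qq3qq33qq33qq3qq33qq3

From term 3 onward, concatenate the second-to-last term with the last: qq·3 = qq3, 3·qq3 = 3qq3, …
So term 8 is 3qq3qq33qq3·qq33qq33qq3qq33qq3.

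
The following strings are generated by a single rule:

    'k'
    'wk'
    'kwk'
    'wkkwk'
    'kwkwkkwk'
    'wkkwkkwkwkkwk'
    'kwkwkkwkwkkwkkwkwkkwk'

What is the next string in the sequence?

wkkwkkwkwkkwkkwkwkkwkwkkwkkwkwkkwk

This is a Fibonacci-style word recurrence s(k) = s(k−2)·s(k−1): e.g. k·wk = kwk.
The next term joins wkkwkkwkwkkwk and kwkwkkwkwkkwkkwkwkkwk.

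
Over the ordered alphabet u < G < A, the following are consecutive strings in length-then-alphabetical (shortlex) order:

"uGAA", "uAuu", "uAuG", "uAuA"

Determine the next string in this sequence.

Find the rightmost character of uAuA below A, bump it to the next letter, and reset everything to its right to u.

uAGu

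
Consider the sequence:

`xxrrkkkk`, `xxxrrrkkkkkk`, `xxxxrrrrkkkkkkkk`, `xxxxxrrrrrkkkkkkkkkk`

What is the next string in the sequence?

xxxxxxrrrrrrkkkkkkkkkkkk

Each string has the form x^{n} r^{n} k^{2n}, where the shown terms are n = 2, 3, 4, 5.
Setting n = 6 gives 6, 6, 12 characters in each block.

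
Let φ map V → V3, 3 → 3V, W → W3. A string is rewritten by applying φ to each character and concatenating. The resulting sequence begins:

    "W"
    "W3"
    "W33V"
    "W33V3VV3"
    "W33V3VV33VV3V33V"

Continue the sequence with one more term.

Rewriting the 16 symbols of W33V3VV33VV3V33V one by one yields W3 3V 3V V3 3V V3 V3 3V 3V V3 V3 3V V3 3V 3V V3; concatenated:

W33V3VV33VV3V33V3VV3V33VV33V3VV3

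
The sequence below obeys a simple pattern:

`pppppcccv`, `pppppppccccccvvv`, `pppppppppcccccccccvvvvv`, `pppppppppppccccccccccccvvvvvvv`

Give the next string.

pppppppppppppcccccccccccccccvvvvvvvvv

Each string has the form p^{2n+3} c^{3n} v^{2n-1} (n = 1, 2, …).
At n = 5 the blocks have lengths 13, 15, 9.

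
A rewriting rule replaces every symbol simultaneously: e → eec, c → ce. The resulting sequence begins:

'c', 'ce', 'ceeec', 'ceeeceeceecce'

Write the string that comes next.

Applying the rule to each of the 13 symbols of ceeeceeceecce gives the pieces ce eec eec eec ce eec eec ce eec eec ce ce eec, which concatenate to the answer.

ceeeceeceecceeeceecceeeceecceceeec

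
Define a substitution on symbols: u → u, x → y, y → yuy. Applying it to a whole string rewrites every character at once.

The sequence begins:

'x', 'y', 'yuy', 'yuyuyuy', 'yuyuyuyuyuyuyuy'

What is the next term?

yuyuyuyuyuyuyuyuyuyuyuyuyuyuyuy

φ(yuyuyuyuyuyuyuy) expands symbol-by-symbol to yuy u yuy u yuy u yuy u yuy u yuy u yuy u yuy; joining the 15 pieces gives the next term.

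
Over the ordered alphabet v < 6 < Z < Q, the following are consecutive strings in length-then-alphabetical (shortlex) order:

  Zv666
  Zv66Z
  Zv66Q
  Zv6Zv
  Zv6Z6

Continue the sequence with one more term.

Find the rightmost character of Zv6Z6 below Q, bump it to the next letter, and reset everything to its right to v.

Zv6ZZ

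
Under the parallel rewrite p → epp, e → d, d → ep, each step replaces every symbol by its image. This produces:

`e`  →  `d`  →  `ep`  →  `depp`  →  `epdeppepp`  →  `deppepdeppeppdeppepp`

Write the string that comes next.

epdeppeppdeppepdeppeppdeppeppepdeppeppdeppepp

Applying the rule to each of the 20 symbols of deppepdeppeppdeppepp gives the pieces ep d epp epp d epp ep d epp epp d epp epp ep d epp epp d epp epp, which concatenate to the answer.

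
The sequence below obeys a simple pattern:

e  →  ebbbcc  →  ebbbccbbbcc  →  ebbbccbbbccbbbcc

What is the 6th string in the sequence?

ebbbccbbbccbbbccbbbccbbbcc

Each term is the previous one with bbbcc appended.
From ebbbccbbbccbbbcc, 2 further steps: ebbbccbbbccbbbcc → ebbbccbbbccbbbccbbbcc → (answer).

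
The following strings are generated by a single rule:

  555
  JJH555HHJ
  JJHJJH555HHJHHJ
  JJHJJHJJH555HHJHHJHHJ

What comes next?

Every step adds JJH to the front and HHJ to the end of the previous string.
Applying this once more to JJHJJHJJH555HHJHHJHHJ:

JJHJJHJJHJJH555HHJHHJHHJHHJ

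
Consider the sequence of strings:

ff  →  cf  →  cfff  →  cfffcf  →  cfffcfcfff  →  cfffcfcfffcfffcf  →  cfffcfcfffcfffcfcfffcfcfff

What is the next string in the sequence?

Each term (from the third on) is the previous term followed by the one before it: term 3 = cf·ff = cfff.
So term 8 is cfffcfcfffcfffcfcfffcfcfff·cfffcfcfffcfffcf.

cfffcfcfffcfffcfcfffcfcfffcfffcfcfffcfffcf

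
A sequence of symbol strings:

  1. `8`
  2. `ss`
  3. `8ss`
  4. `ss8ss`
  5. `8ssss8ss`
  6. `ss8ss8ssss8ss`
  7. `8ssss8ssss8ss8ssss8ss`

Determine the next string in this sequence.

From term 3 onward, concatenate the second-to-last term with the last: 8·ss = 8ss, ss·8ss = ss8ss, …
Continuing: ss8ss8ssss8ss · 8ssss8ssss8ss8ssss8ss gives term 8.

ss8ss8ssss8ss8ssss8ssss8ss8ssss8ss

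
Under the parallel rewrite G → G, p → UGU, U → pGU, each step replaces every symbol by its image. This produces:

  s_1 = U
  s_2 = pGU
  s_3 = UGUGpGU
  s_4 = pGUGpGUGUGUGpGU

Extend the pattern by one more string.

Replace each of the 15 characters of pGUGpGUGUGUGpGU in place — UGU G pGU G UGU G pGU G pGU G pGU G UGU G pGU — and concatenate.

UGUGpGUGUGUGpGUGpGUGpGUGUGUGpGU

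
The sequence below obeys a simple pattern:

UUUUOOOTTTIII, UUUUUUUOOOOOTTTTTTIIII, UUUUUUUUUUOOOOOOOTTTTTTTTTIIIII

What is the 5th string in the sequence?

The n-th term is 3n+1 U's then 2n+1 O's then 3n T's then n+2 I's (n = 1, 2, …).
At n = 5 the blocks have lengths 16, 11, 15, 7.

UUUUUUUUUUUUUUUUOOOOOOOOOOOTTTTTTTTTTTTTTTIIIIIII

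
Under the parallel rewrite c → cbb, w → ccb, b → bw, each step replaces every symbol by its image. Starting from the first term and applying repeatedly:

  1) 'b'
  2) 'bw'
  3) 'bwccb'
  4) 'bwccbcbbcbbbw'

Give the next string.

Applying the rule to each of the 13 symbols of bwccbcbbcbbbw gives the pieces bw ccb cbb cbb bw cbb bw bw cbb bw bw bw ccb, which concatenate to the answer.

bwccbcbbcbbbwcbbbwbwcbbbwbwbwccb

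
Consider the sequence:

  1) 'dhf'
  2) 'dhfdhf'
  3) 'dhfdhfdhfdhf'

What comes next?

Each string is two copies of the previous one concatenated.
One more doubling of dhfdhfdhfdhf gives the answer.

dhfdhfdhfdhfdhfdhfdhfdhf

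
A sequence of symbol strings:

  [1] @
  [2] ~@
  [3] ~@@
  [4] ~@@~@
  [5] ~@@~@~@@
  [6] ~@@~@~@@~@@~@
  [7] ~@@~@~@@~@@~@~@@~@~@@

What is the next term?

From term 3 onward, concatenate the last term with the second-to-last: ~@·@ = ~@@, ~@@·~@ = ~@@~@, …
So term 8 is ~@@~@~@@~@@~@~@@~@~@@·~@@~@~@@~@@~@.

~@@~@~@@~@@~@~@@~@~@@~@@~@~@@~@@~@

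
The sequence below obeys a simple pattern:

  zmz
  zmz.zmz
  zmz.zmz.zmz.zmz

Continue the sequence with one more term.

zmz.zmz.zmz.zmz.zmz.zmz.zmz.zmz

Every step duplicates the string with '.' between the halves.
So the next term is two copies of zmz.zmz.zmz.zmz with '.' between the halves.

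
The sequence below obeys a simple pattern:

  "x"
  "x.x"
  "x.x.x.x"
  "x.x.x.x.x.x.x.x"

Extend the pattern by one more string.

Each string is two copies of the previous one joined by '.'.
Doubling x.x.x.x.x.x.x.x with '.' between the halves:

x.x.x.x.x.x.x.x.x.x.x.x.x.x.x.x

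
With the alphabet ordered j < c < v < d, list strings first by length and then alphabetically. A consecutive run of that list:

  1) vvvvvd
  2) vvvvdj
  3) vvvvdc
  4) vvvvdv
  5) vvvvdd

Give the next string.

Treat vvvvdd as a base-4 numeral over the given alphabet and add one, carrying through any trailing d's.

vvvdjj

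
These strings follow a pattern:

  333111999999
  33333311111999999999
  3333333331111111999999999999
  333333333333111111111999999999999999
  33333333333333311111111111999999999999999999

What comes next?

Reading off run lengths: 3 runs 3, 6, 9, 12, 15; 1 runs 3, 5, 7, 9, 11; 9 runs 6, 9, 12, 15, 18 — each is linear in n (n = 1, 2, …).
For the next term, n = 6, so the run lengths are 18, 13, 21.

3333333333333333331111111111111999999999999999999999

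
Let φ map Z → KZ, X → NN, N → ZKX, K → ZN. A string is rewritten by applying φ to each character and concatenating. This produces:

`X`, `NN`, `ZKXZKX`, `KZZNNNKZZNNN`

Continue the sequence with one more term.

ZNKZKZZKXZKXZKXZNKZKZZKXZKXZKX

Expanding KZZNNNKZZNNN: K→ZN, Z→KZ, Z→KZ, N→ZKX, N→ZKX, N→ZKX, K→ZN, Z→KZ, Z→KZ, N→ZKX, N→ZKX, N→ZKX. Concatenated: ZN KZ KZ ZKX ZKX ZKX ZN KZ KZ ZKX ZKX ZKX.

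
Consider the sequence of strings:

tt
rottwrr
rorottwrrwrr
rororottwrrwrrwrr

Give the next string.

rorororottwrrwrrwrrwrr

Each term wraps the previous one in ro on the left and wrr on the right.
One more step from rororottwrrwrrwrr gives the answer.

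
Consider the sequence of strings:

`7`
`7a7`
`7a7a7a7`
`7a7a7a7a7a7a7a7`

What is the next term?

7a7a7a7a7a7a7a7a7a7a7a7a7a7a7a7

s(k+1) = s(k)·a·s(k) — each term doubles the last with 'a' between the halves.
One more doubling of 7a7a7a7a7a7a7a7 gives the answer.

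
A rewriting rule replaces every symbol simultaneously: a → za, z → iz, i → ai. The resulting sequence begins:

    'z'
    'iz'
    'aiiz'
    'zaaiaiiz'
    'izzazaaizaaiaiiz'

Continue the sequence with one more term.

aiizizzaizzazaaiizzazaaizaaiaiiz

φ(izzazaaizaaiaiiz) expands symbol-by-symbol to ai iz iz za iz za za ai iz za za ai za ai ai iz; joining the 16 pieces gives the next term.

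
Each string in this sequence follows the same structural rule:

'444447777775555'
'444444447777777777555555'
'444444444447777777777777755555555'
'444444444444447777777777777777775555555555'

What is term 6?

Reading off run lengths: 4 runs 5, 8, 11, 14; 7 runs 6, 10, 14, 18; 5 runs 4, 6, 8, 10 — each is linear in n (n = 1, 2, …).
For term 6, n = 6, so the run lengths are 20, 26, 14.

444444444444444444447777777777777777777777777755555555555555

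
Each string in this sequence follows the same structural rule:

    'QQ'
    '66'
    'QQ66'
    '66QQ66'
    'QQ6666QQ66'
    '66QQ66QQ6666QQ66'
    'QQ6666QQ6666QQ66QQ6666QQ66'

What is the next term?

This is a Fibonacci-style word recurrence s(k) = s(k−2)·s(k−1): e.g. QQ·66 = QQ66.
The next term joins 66QQ66QQ6666QQ66 and QQ6666QQ6666QQ66QQ6666QQ66.

66QQ66QQ6666QQ66QQ6666QQ6666QQ66QQ6666QQ66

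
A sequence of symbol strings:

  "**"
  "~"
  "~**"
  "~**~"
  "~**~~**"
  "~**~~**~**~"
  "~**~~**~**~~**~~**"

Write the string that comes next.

~**~~**~**~~**~~**~**~~**~**~

From term 3 onward, concatenate the last term with the second-to-last: ~·** = ~**, ~**·~ = ~**~, …
So term 8 is ~**~~**~**~~**~~**·~**~~**~**~.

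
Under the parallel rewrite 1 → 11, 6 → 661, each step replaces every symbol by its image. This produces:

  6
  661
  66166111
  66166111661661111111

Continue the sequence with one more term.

661661116616611111116616611166166111111111111111

φ(66166111661661111111) expands symbol-by-symbol to 661 661 11 661 661 11 11 11 661 661 11 661 661 11 11 11 11 11 11 11; joining the 20 pieces gives the next term.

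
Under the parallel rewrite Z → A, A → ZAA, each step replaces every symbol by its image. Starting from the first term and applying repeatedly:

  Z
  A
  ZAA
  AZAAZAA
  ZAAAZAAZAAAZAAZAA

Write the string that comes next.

Rewriting the 17 symbols of ZAAAZAAZAAAZAAZAA one by one yields A ZAA ZAA ZAA A ZAA ZAA A ZAA ZAA ZAA A ZAA ZAA A ZAA ZAA; concatenated:

AZAAZAAZAAAZAAZAAAZAAZAAZAAAZAAZAAAZAAZAA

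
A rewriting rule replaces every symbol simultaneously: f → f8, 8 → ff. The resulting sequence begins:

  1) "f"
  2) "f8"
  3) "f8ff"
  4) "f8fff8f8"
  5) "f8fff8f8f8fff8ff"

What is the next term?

f8fff8f8f8fff8fff8fff8f8f8fff8f8

Replace each of the 16 characters of f8fff8f8f8fff8ff in place — f8 ff f8 f8 f8 ff f8 ff f8 ff f8 f8 f8 ff f8 f8 — and concatenate.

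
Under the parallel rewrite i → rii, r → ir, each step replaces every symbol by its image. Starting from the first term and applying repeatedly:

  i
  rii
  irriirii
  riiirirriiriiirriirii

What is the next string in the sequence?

Applying the rule to each of the 21 symbols of riiirirriiriiirriirii gives the pieces ir rii rii rii ir rii ir ir rii rii ir rii rii rii ir ir rii rii ir rii rii, which concatenate to the answer.

irriiriiriiirriiirirriiriiirriiriiriiirirriiriiirriirii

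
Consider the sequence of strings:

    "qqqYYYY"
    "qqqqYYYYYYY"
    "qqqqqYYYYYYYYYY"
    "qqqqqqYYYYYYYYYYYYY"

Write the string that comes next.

The n-th term is n+2 q's then 3n+1 Y's (n = 1, 2, …).
At n = 5 the blocks have lengths 7, 16.

qqqqqqqYYYYYYYYYYYYYYYY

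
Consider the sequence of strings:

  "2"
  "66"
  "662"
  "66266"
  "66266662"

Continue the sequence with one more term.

6626666266266

This is a Fibonacci-style word recurrence s(k) = s(k−1)·s(k−2): e.g. 66·2 = 662.
So term 6 is 66266662·66266.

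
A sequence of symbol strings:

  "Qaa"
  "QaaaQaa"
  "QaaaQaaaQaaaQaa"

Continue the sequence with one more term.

Every step duplicates the string with 'a' between the halves.
One more doubling of QaaaQaaaQaaaQaa gives the answer.

QaaaQaaaQaaaQaaaQaaaQaaaQaaaQaa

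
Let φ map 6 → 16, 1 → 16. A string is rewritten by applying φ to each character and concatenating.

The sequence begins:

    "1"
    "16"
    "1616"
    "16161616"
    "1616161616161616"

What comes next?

Applying the rule to each of the 16 symbols of 1616161616161616 gives the pieces 16 16 16 16 16 16 16 16 16 16 16 16 16 16 16 16, which concatenate to the answer.

16161616161616161616161616161616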